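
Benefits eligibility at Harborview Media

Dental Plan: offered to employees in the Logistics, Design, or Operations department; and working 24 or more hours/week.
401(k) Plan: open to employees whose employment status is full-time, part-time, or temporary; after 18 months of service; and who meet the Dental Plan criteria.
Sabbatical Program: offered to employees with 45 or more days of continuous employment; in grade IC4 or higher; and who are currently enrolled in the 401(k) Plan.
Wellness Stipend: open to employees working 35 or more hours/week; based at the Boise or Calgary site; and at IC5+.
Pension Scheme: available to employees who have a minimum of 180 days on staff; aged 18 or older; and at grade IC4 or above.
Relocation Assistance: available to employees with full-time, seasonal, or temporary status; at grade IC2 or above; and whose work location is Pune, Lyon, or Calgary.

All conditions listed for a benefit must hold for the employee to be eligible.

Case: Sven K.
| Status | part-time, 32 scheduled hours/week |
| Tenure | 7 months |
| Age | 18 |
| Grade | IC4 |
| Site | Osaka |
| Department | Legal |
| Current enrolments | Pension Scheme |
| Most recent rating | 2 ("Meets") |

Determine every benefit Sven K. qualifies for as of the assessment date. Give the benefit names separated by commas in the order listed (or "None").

Pension Scheme

Dental Plan — dept Legal ✗ → not eligible.
401(k) Plan — status part-time ✓; service 7 months < 18 months ✗ → not eligible.
Sabbatical Program — service 7 months ≥ 45 days ✓; grade IC4 ≥ IC4 ✓; not enrolled in 401(k) Plan ✗ → not eligible.
Wellness Stipend — 32 hrs/wk < 35 ✗ → not eligible.
Pension Scheme — service 7 months ≥ 180 days ✓; age 18 ≥ 18 ✓; grade IC4 ≥ IC4 ✓ → eligible.
Relocation Assistance — status part-time ✗ (requires full-time, seasonal, or temporary) → not eligible.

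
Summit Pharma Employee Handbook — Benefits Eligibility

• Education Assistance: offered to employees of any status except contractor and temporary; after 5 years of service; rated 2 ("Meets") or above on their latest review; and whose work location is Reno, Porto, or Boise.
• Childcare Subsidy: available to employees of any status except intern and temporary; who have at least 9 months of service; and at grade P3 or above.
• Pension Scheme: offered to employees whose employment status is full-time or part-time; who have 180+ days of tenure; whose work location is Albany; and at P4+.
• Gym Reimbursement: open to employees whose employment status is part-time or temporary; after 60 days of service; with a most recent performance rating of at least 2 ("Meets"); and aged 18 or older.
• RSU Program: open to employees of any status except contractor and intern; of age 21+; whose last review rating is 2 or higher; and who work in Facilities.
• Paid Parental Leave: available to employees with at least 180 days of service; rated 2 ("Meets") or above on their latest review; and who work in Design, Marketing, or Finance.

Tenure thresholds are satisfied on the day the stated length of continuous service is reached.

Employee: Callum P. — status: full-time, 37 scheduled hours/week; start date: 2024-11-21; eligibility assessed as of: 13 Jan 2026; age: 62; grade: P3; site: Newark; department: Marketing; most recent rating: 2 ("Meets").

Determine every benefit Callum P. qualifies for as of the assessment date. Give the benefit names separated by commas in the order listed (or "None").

Childcare Subsidy, Paid Parental Leave

Service from 2024-11-21 to 13 Jan 2026: 418 days.
Education Assistance — status full-time ✓ (not excluded); service 418 days < 5 years (≈1825 days) ✗ → not eligible.
Childcare Subsidy — status full-time ✓ (not excluded); service 418 days ≥ 9 months (≈270 days) ✓; grade P3 ≥ P3 ✓ → eligible.
Pension Scheme — status full-time ✓; service 418 days ≥ 180 days ✓; site Newark ✗ (not Albany) → not eligible.
Gym Reimbursement — status full-time ✗ (requires part-time or temporary) → not eligible.
RSU Program — status full-time ✓ (not excluded); age 62 ≥ 21 ✓; rating 2 ≥ 2 ✓; dept Marketing ✗ → not eligible.
Paid Parental Leave — service 418 days ≥ 180 days ✓; rating 2 ≥ 2 ✓; dept Marketing ✓ → eligible.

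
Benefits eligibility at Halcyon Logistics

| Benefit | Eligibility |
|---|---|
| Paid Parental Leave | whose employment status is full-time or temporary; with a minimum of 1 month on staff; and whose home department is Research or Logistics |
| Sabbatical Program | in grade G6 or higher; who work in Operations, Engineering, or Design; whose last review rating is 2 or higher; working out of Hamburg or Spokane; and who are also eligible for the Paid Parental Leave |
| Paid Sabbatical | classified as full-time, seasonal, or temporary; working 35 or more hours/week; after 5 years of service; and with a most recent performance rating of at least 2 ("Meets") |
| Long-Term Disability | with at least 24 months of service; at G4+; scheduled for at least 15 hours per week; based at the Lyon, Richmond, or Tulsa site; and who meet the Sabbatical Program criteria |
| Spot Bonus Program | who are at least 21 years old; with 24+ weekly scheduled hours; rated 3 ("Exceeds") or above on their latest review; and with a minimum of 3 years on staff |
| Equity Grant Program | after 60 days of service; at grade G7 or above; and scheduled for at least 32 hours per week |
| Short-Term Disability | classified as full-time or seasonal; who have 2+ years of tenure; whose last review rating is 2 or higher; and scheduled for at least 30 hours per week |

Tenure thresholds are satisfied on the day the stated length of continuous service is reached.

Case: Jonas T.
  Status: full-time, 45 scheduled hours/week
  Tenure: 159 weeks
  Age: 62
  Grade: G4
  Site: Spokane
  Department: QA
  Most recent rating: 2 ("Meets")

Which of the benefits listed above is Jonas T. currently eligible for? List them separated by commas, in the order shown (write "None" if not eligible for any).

Short-Term Disability

Paid Parental Leave — status full-time ✓; service 159 weeks ≥ 1 month (≈30 days) ✓; dept QA ✗ → not eligible.
Sabbatical Program — grade G4 < G6 ✗ → not eligible.
Paid Sabbatical — status full-time ✓; 45 hrs/wk ≥ 35 ✓; service 159 weeks < 5 years (≈1825 days) ✗ → not eligible.
Long-Term Disability — service 159 weeks ≥ 24 months (≈720 days) ✓; grade G4 ≥ G4 ✓; 45 hrs/wk ≥ 15 ✓; site Spokane ✗ (not Lyon, Richmond, or Tulsa) → not eligible.
Spot Bonus Program — age 62 ≥ 21 ✓; 45 hrs/wk ≥ 24 ✓; rating 2 < 3 ✗ → not eligible.
Equity Grant Program — service 159 weeks ≥ 60 days ✓; grade G4 < G7 ✗ → not eligible.
Short-Term Disability — status full-time ✓; service 159 weeks ≥ 2 years (≈730 days) ✓; rating 2 ≥ 2 ✓; 45 hrs/wk ≥ 30 ✓ → eligible.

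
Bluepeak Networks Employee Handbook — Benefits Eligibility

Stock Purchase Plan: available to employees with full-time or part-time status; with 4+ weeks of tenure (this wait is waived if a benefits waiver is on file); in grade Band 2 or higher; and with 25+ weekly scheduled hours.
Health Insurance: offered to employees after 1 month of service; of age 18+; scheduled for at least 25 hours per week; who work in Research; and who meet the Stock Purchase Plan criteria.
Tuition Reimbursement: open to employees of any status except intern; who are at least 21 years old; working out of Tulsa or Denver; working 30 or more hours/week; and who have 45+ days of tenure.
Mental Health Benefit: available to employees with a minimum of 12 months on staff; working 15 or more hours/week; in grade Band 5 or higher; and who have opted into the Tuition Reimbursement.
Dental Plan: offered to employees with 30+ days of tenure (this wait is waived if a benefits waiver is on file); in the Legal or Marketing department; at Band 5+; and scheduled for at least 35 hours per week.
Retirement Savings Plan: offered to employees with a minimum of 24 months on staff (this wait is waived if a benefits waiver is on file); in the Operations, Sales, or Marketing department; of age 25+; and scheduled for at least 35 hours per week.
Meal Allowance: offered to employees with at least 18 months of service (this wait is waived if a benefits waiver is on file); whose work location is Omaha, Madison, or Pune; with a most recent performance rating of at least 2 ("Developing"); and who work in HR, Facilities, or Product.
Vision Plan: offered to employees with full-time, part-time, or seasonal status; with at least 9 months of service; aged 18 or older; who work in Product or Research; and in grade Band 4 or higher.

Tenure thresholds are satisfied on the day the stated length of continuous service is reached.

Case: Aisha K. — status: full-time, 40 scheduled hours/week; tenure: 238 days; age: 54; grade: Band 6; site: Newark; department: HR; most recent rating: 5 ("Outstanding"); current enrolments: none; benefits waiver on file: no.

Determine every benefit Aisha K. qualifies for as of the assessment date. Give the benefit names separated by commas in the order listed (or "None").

Stock Purchase Plan — status full-time ✓; no waiver, service 238 days ≥ 4 weeks (≈28 days) ✓; grade Band 6 ≥ Band 2 ✓; 40 hrs/wk ≥ 25 ✓ → eligible.
Health Insurance — service 238 days ≥ 1 month (≈30 days) ✓; age 54 ≥ 18 ✓; 40 hrs/wk ≥ 25 ✓; dept HR ✗ → not eligible.
Tuition Reimbursement — status full-time ✓ (not excluded); age 54 ≥ 21 ✓; site Newark ✗ (not Tulsa or Denver) → not eligible.
Mental Health Benefit — service 238 days < 12 months (≈360 days) ✗ → not eligible.
Dental Plan — no waiver, service 238 days ≥ 30 days ✓; dept HR ✗ → not eligible.
Retirement Savings Plan — no waiver, service 238 days < 24 months (≈720 days) ✗ → not eligible.
Meal Allowance — no waiver, service 238 days < 18 months (≈540 days) ✗ → not eligible.
Vision Plan — status full-time ✓; service 238 days < 9 months (≈270 days) ✗ → not eligible.

Stock Purchase Plan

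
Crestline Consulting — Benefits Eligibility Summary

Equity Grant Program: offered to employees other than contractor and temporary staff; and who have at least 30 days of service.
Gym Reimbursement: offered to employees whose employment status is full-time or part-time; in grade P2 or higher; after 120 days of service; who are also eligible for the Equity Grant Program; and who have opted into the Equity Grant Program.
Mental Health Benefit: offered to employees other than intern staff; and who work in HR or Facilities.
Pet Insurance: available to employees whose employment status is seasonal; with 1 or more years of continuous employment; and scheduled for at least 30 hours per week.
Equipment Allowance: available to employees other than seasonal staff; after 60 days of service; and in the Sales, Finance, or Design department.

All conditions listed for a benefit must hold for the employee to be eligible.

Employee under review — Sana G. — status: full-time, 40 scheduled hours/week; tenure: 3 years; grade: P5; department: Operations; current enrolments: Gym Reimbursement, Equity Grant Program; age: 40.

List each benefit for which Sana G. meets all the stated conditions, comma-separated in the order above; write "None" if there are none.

Equity Grant Program — status full-time ✓ (not excluded); service 3 years ≥ 30 days ✓ → eligible.
Gym Reimbursement — status full-time ✓; grade P5 ≥ P2 ✓; service 3 years ≥ 120 days ✓; eligible for Equity Grant Program ✓; enrolled in Equity Grant Program ✓ → eligible.
Mental Health Benefit — status full-time ✓ (not excluded); dept Operations ✗ → not eligible.
Pet Insurance — status full-time ✗ (requires seasonal) → not eligible.
Equipment Allowance — status full-time ✓ (not excluded); service 3 years ≥ 60 days ✓; dept Operations ✗ → not eligible.

Equity Grant Program, Gym Reimbursement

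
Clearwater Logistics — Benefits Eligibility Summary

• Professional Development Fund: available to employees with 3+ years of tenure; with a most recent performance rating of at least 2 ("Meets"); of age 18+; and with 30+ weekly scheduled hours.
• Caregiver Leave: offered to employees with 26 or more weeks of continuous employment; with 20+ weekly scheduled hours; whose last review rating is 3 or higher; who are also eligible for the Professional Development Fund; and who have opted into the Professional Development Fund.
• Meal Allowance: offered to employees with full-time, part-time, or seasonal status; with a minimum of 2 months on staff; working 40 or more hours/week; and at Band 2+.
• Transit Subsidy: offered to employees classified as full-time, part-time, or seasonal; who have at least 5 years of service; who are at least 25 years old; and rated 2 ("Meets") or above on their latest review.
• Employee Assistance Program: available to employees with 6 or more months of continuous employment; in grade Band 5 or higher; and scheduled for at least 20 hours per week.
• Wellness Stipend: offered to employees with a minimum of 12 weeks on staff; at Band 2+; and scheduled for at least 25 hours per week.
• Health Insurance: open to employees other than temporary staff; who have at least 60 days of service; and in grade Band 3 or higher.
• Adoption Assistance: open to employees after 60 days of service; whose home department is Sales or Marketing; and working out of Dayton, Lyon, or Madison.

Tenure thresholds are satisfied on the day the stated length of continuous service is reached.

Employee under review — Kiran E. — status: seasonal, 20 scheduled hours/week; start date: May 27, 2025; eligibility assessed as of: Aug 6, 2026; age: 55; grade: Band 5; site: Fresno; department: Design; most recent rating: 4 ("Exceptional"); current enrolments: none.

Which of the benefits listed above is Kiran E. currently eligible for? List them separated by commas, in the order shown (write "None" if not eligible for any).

Service from May 27, 2025 to Aug 6, 2026: 436 days.
Professional Development Fund — service 436 days < 3 years (≈1095 days) ✗ → not eligible.
Caregiver Leave — service 436 days ≥ 26 weeks (≈182 days) ✓; 20 hrs/wk ≥ 20 ✓; rating 4 ≥ 3 ✓; not eligible for Professional Development Fund ✗ → not eligible.
Meal Allowance — status seasonal ✓; service 436 days ≥ 2 months (≈60 days) ✓; 20 hrs/wk < 40 ✗ → not eligible.
Transit Subsidy — status seasonal ✓; service 436 days < 5 years (≈1825 days) ✗ → not eligible.
Employee Assistance Program — service 436 days ≥ 6 months (≈180 days) ✓; grade Band 5 ≥ Band 5 ✓; 20 hrs/wk ≥ 20 ✓ → eligible.
Wellness Stipend — service 436 days ≥ 12 weeks (≈84 days) ✓; grade Band 5 ≥ Band 2 ✓; 20 hrs/wk < 25 ✗ → not eligible.
Health Insurance — status seasonal ✓ (not excluded); service 436 days ≥ 60 days ✓; grade Band 5 ≥ Band 3 ✓ → eligible.
Adoption Assistance — service 436 days ≥ 60 days ✓; dept Design ✗ → not eligible.

Employee Assistance Program, Health Insurance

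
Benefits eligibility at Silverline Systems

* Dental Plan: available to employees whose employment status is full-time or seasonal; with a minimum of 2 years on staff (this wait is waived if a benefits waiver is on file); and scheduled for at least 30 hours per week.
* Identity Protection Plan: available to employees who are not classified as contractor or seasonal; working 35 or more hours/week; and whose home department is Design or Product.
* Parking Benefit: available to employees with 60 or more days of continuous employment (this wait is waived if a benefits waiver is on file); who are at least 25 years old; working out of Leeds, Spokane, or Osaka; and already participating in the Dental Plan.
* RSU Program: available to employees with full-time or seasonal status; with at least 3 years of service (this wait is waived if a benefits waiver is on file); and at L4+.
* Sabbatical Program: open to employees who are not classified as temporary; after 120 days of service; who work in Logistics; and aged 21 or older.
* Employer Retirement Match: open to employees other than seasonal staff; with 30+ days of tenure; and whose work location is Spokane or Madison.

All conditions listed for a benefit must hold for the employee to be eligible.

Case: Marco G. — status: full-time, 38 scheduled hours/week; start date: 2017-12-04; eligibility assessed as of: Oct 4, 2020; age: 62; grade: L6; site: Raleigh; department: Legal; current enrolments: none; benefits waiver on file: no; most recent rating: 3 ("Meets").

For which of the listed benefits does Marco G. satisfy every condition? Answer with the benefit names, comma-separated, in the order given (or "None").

Service from 2017-12-04 to Oct 4, 2020: 1035 days.
Dental Plan — status full-time ✓; no waiver, service 1035 days ≥ 2 years (≈730 days) ✓; 38 hrs/wk ≥ 30 ✓ → eligible.
Identity Protection Plan — status full-time ✓ (not excluded); 38 hrs/wk ≥ 35 ✓; dept Legal ✗ → not eligible.
Parking Benefit — no waiver, service 1035 days ≥ 60 days ✓; age 62 ≥ 25 ✓; site Raleigh ✗ (not Leeds, Spokane, or Osaka) → not eligible.
RSU Program — status full-time ✓; no waiver, service 1035 days < 3 years (≈1095 days) ✗ → not eligible.
Sabbatical Program — status full-time ✓ (not excluded); service 1035 days ≥ 120 days ✓; dept Legal ✗ → not eligible.
Employer Retirement Match — status full-time ✓ (not excluded); service 1035 days ≥ 30 days ✓; site Raleigh ✗ (not Spokane or Madison) → not eligible.

Dental Plan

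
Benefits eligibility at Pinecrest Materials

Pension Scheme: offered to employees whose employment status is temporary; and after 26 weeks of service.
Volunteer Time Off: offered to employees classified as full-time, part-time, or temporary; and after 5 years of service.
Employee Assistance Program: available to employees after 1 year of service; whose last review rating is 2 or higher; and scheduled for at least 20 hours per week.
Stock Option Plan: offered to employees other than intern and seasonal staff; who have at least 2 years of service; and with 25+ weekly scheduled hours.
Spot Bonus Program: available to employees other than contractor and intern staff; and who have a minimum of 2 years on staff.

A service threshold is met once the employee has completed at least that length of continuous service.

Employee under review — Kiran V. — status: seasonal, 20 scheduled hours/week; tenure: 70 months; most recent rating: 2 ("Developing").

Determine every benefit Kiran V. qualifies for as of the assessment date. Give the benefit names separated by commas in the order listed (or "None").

Employee Assistance Program, Spot Bonus Program

Pension Scheme — status seasonal ✗ (requires temporary) → not eligible.
Volunteer Time Off — status seasonal ✗ (requires full-time, part-time, or temporary) → not eligible.
Employee Assistance Program — service 70 months ≥ 1 year (≈365 days) ✓; rating 2 ≥ 2 ✓; 20 hrs/wk ≥ 20 ✓ → eligible.
Stock Option Plan — status seasonal ✗ (excluded) → not eligible.
Spot Bonus Program — status seasonal ✓ (not excluded); service 70 months ≥ 2 years (≈730 days) ✓ → eligible.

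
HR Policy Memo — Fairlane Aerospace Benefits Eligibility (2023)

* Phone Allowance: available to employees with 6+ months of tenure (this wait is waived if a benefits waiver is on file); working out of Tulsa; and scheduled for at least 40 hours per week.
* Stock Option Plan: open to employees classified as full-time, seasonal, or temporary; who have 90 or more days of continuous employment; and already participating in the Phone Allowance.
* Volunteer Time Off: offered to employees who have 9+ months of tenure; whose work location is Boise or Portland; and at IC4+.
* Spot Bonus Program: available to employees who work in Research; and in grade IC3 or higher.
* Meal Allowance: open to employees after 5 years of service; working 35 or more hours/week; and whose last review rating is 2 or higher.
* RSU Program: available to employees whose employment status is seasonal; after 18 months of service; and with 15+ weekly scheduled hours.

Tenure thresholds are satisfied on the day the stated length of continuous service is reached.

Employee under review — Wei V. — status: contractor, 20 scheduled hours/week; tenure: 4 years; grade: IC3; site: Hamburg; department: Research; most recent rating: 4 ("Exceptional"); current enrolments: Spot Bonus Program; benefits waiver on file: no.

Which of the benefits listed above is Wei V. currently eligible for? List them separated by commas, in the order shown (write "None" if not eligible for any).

Spot Bonus Program

Phone Allowance — no waiver, service 4 years ≥ 6 months (≈180 days) ✓; site Hamburg ✗ (not Tulsa) → not eligible.
Stock Option Plan — status contractor ✗ (requires full-time, seasonal, or temporary) → not eligible.
Volunteer Time Off — service 4 years ≥ 9 months (≈270 days) ✓; site Hamburg ✗ (not Boise or Portland) → not eligible.
Spot Bonus Program — dept Research ✓; grade IC3 ≥ IC3 ✓ → eligible.
Meal Allowance — service 4 years < 5 years ✗ → not eligible.
RSU Program — status contractor ✗ (requires seasonal) → not eligible.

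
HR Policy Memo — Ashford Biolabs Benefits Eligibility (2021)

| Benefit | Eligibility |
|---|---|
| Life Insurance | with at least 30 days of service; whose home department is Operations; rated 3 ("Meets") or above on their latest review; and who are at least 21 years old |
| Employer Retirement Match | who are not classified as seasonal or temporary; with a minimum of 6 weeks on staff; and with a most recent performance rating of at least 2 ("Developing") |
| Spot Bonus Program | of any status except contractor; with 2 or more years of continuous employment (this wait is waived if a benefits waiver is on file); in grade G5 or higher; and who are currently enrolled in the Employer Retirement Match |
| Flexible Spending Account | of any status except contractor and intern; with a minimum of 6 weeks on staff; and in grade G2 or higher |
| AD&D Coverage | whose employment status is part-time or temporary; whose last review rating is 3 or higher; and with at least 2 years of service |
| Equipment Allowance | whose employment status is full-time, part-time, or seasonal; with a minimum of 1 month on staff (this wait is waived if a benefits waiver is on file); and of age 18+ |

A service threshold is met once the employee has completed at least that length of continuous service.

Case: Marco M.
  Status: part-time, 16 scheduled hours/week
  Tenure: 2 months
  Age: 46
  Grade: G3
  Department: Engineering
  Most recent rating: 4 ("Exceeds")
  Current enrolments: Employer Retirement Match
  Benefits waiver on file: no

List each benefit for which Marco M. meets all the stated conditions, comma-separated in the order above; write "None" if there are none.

Life Insurance — service 2 months ≥ 30 days ✓; dept Engineering ✗ → not eligible.
Employer Retirement Match — status part-time ✓ (not excluded); service 2 months ≥ 6 weeks (≈42 days) ✓; rating 4 ≥ 2 ✓ → eligible.
Spot Bonus Program — status part-time ✓ (not excluded); no waiver, service 2 months < 2 years (≈730 days) ✗ → not eligible.
Flexible Spending Account — status part-time ✓ (not excluded); service 2 months ≥ 6 weeks (≈42 days) ✓; grade G3 ≥ G2 ✓ → eligible.
AD&D Coverage — status part-time ✓; rating 4 ≥ 3 ✓; service 2 months < 2 years (≈730 days) ✗ → not eligible.
Equipment Allowance — status part-time ✓; no waiver, service 2 months ≥ 1 month ✓; age 46 ≥ 18 ✓ → eligible.

Employer Retirement Match, Flexible Spending Account, Equipment Allowance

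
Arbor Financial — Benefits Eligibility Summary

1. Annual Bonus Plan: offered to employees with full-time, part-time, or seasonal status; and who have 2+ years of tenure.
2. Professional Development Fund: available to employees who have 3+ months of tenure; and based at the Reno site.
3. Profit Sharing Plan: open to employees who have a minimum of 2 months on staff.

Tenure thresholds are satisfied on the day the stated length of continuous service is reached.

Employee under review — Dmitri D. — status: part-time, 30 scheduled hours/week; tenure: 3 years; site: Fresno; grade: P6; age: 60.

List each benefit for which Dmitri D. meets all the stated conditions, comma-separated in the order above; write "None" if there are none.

Annual Bonus Plan, Profit Sharing Plan

Annual Bonus Plan — status part-time ✓; service 3 years ≥ 2 years ✓ → eligible.
Professional Development Fund — service 3 years ≥ 3 months (≈90 days) ✓; site Fresno ✗ (not Reno) → not eligible.
Profit Sharing Plan — service 3 years ≥ 2 months (≈60 days) ✓ → eligible.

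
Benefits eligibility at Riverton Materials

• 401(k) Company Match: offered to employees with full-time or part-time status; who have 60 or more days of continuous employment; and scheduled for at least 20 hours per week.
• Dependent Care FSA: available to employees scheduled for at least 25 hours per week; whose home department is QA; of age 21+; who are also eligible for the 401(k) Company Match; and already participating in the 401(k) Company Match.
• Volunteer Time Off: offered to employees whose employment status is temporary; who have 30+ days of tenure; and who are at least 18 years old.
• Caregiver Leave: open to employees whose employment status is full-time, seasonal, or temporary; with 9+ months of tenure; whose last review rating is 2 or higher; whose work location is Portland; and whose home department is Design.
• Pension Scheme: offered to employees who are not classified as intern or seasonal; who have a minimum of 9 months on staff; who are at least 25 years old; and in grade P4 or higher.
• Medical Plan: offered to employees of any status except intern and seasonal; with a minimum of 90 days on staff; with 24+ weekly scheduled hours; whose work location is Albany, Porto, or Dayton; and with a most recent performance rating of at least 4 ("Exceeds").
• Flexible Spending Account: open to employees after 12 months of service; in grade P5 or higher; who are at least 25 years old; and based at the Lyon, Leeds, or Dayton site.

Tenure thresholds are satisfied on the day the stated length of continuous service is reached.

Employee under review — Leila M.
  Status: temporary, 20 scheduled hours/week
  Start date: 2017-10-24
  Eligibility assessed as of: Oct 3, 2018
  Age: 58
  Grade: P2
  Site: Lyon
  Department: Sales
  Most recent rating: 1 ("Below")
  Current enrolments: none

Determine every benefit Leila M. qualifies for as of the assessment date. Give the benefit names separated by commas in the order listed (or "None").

Service from 2017-10-24 to Oct 3, 2018: 344 days.
401(k) Company Match — status temporary ✗ (requires full-time or part-time) → not eligible.
Dependent Care FSA — 20 hrs/wk < 25 ✗ → not eligible.
Volunteer Time Off — status temporary ✓; service 344 days ≥ 30 days ✓; age 58 ≥ 18 ✓ → eligible.
Caregiver Leave — status temporary ✓; service 344 days ≥ 9 months (≈270 days) ✓; rating 1 < 2 ✗ → not eligible.
Pension Scheme — status temporary ✓ (not excluded); service 344 days ≥ 9 months (≈270 days) ✓; age 58 ≥ 25 ✓; grade P2 < P4 ✗ → not eligible.
Medical Plan — status temporary ✓ (not excluded); service 344 days ≥ 90 days ✓; 20 hrs/wk < 24 ✗ → not eligible.
Flexible Spending Account — service 344 days < 12 months (≈360 days) ✗ → not eligible.

Volunteer Time Off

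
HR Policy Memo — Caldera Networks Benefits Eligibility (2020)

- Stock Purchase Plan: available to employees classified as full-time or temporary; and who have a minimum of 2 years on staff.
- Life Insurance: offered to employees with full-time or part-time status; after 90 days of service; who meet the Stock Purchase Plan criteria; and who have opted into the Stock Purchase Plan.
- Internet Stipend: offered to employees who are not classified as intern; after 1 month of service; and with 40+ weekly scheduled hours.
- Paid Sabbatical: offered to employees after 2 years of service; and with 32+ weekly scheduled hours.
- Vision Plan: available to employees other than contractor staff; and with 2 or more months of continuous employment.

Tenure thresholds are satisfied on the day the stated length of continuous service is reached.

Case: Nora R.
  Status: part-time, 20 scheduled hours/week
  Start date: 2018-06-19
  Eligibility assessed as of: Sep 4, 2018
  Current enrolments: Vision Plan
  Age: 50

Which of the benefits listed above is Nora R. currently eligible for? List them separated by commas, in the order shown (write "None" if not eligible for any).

Vision Plan

Service from 2018-06-19 to Sep 4, 2018: 77 days.
Stock Purchase Plan — status part-time ✗ (requires full-time or temporary) → not eligible.
Life Insurance — status part-time ✓; service 77 days < 90 days ✗ → not eligible.
Internet Stipend — status part-time ✓ (not excluded); service 77 days ≥ 1 month (≈30 days) ✓; 20 hrs/wk < 40 ✗ → not eligible.
Paid Sabbatical — service 77 days < 2 years (≈730 days) ✗ → not eligible.
Vision Plan — status part-time ✓ (not excluded); service 77 days ≥ 2 months (≈60 days) ✓ → eligible.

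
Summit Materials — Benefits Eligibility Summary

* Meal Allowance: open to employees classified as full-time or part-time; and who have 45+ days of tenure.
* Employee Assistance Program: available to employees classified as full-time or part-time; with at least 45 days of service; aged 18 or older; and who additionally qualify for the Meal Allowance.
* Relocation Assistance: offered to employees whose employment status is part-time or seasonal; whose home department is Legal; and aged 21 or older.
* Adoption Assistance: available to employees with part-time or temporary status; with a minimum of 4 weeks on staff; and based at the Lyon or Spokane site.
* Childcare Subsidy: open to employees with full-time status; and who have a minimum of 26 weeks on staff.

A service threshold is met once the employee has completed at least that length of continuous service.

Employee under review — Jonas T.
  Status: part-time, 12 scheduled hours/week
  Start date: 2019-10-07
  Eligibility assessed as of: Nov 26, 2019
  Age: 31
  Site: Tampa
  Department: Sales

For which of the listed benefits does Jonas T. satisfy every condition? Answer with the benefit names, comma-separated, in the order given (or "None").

Meal Allowance, Employee Assistance Program

Service from 2019-10-07 to Nov 26, 2019: 50 days.
Meal Allowance — status part-time ✓; service 50 days ≥ 45 days ✓ → eligible.
Employee Assistance Program — status part-time ✓; service 50 days ≥ 45 days ✓; age 31 ≥ 18 ✓; eligible for Meal Allowance ✓ → eligible.
Relocation Assistance — status part-time ✓; dept Sales ✗ → not eligible.
Adoption Assistance — status part-time ✓; service 50 days ≥ 4 weeks (≈28 days) ✓; site Tampa ✗ (not Lyon or Spokane) → not eligible.
Childcare Subsidy — status part-time ✗ (requires full-time) → not eligible.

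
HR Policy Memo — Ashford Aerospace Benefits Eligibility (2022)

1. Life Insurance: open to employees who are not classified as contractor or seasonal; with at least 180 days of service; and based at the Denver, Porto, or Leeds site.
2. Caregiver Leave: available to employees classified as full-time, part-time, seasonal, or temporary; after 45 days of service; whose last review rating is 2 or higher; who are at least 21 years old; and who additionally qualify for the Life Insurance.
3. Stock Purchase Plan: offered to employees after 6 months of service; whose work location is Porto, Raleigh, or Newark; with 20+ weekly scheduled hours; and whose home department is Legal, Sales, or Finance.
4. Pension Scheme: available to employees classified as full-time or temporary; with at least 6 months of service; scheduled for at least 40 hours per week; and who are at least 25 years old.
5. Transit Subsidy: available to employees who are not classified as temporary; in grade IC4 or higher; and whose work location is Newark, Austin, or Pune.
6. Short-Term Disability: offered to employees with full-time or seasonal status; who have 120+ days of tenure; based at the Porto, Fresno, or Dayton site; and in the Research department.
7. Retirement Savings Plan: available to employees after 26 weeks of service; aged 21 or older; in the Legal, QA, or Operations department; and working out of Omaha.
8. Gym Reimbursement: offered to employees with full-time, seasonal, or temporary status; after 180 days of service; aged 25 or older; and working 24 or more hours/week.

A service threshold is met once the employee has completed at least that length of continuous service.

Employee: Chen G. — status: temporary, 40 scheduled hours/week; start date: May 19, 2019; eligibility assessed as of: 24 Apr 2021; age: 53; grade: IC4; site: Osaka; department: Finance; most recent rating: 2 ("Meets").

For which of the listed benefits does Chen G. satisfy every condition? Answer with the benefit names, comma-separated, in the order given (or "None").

Pension Scheme, Gym Reimbursement

Service from May 19, 2019 to 24 Apr 2021: 706 days.
Life Insurance — status temporary ✓ (not excluded); service 706 days ≥ 180 days ✓; site Osaka ✗ (not Denver, Porto, or Leeds) → not eligible.
Caregiver Leave — status temporary ✓; service 706 days ≥ 45 days ✓; rating 2 ≥ 2 ✓; age 53 ≥ 21 ✓; not eligible for Life Insurance ✗ → not eligible.
Stock Purchase Plan — service 706 days ≥ 6 months (≈180 days) ✓; site Osaka ✗ (not Porto, Raleigh, or Newark) → not eligible.
Pension Scheme — status temporary ✓; service 706 days ≥ 6 months (≈180 days) ✓; 40 hrs/wk ≥ 40 ✓; age 53 ≥ 25 ✓ → eligible.
Transit Subsidy — status temporary ✗ (excluded) → not eligible.
Short-Term Disability — status temporary ✗ (requires full-time or seasonal) → not eligible.
Retirement Savings Plan — service 706 days ≥ 26 weeks (≈182 days) ✓; age 53 ≥ 21 ✓; dept Finance ✗ → not eligible.
Gym Reimbursement — status temporary ✓; service 706 days ≥ 180 days ✓; age 53 ≥ 25 ✓; 40 hrs/wk ≥ 24 ✓ → eligible.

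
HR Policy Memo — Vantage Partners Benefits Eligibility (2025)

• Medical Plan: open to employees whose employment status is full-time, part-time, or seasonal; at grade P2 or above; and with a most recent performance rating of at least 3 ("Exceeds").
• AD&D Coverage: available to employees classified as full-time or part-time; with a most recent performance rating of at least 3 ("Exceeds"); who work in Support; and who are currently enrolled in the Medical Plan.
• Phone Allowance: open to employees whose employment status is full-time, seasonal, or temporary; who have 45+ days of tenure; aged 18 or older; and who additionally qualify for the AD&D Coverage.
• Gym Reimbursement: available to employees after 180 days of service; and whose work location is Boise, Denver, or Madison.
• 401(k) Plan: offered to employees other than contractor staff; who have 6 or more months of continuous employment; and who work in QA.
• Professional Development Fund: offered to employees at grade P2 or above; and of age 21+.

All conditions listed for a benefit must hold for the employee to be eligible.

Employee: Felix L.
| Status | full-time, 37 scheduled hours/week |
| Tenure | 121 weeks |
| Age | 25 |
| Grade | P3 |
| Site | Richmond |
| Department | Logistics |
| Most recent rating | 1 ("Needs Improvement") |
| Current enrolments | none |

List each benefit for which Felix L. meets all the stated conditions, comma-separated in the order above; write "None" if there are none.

Professional Development Fund

Medical Plan — status full-time ✓; grade P3 ≥ P2 ✓; rating 1 < 3 ✗ → not eligible.
AD&D Coverage — status full-time ✓; rating 1 < 3 ✗ → not eligible.
Phone Allowance — status full-time ✓; service 121 weeks ≥ 45 days ✓; age 25 ≥ 18 ✓; not eligible for AD&D Coverage ✗ → not eligible.
Gym Reimbursement — service 121 weeks ≥ 180 days ✓; site Richmond ✗ (not Boise, Denver, or Madison) → not eligible.
401(k) Plan — status full-time ✓ (not excluded); service 121 weeks ≥ 6 months (≈180 days) ✓; dept Logistics ✗ → not eligible.
Professional Development Fund — grade P3 ≥ P2 ✓; age 25 ≥ 21 ✓ → eligible.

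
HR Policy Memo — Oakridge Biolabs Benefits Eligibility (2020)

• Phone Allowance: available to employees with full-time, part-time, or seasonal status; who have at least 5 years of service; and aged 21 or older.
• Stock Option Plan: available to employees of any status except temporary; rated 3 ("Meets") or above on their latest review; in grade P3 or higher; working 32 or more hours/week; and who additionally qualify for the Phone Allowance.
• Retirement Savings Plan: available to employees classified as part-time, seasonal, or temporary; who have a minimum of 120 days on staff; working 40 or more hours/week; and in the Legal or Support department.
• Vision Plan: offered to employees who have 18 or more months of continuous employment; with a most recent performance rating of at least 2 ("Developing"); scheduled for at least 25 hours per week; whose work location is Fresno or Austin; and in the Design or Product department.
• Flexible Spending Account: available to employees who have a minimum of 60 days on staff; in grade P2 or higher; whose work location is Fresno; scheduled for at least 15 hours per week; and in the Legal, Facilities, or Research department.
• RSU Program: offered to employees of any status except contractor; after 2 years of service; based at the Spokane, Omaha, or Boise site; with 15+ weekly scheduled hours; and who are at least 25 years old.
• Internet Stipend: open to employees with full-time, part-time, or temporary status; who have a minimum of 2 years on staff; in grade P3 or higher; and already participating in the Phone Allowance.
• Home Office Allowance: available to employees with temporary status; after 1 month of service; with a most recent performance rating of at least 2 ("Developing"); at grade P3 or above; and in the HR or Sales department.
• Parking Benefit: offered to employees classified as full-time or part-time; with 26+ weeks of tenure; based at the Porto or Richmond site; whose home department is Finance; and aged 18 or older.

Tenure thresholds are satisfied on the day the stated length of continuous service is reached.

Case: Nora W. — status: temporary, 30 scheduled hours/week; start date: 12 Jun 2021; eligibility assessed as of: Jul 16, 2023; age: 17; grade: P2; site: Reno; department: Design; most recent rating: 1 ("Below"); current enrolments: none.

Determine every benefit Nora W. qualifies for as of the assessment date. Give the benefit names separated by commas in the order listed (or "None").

Service from 12 Jun 2021 to Jul 16, 2023: 764 days.
Phone Allowance — status temporary ✗ (requires full-time, part-time, or seasonal) → not eligible.
Stock Option Plan — status temporary ✗ (excluded) → not eligible.
Retirement Savings Plan — status temporary ✓; service 764 days ≥ 120 days ✓; 30 hrs/wk < 40 ✗ → not eligible.
Vision Plan — service 764 days ≥ 18 months (≈540 days) ✓; rating 1 < 2 ✗ → not eligible.
Flexible Spending Account — service 764 days ≥ 60 days ✓; grade P2 ≥ P2 ✓; site Reno ✗ (not Fresno) → not eligible.
RSU Program — status temporary ✓ (not excluded); service 764 days ≥ 2 years (≈730 days) ✓; site Reno ✗ (not Spokane, Omaha, or Boise) → not eligible.
Internet Stipend — status temporary ✓; service 764 days ≥ 2 years (≈730 days) ✓; grade P2 < P3 ✗ → not eligible.
Home Office Allowance — status temporary ✓; service 764 days ≥ 1 month (≈30 days) ✓; rating 1 < 2 ✗ → not eligible.
Parking Benefit — status temporary ✗ (requires full-time or part-time) → not eligible.

None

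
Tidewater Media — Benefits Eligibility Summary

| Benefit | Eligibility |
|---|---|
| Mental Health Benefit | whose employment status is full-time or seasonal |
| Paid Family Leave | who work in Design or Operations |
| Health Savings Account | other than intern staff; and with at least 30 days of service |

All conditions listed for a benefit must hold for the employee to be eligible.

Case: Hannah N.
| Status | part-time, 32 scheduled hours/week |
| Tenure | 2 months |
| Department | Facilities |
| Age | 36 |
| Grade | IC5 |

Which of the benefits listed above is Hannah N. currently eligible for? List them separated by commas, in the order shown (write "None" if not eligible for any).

Mental Health Benefit — status part-time ✗ (requires full-time or seasonal) → not eligible.
Paid Family Leave — dept Facilities ✗ → not eligible.
Health Savings Account — status part-time ✓ (not excluded); service 2 months ≥ 30 days ✓ → eligible.

Health Savings Account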